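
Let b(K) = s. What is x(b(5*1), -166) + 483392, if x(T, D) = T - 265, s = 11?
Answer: 483138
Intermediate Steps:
b(K) = 11
x(T, D) = -265 + T
x(b(5*1), -166) + 483392 = (-265 + 11) + 483392 = -254 + 483392 = 483138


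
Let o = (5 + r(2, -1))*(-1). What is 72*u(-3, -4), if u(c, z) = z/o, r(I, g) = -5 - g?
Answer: 288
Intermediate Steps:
o = -1 (o = (5 + (-5 - 1*(-1)))*(-1) = (5 + (-5 + 1))*(-1) = (5 - 4)*(-1) = 1*(-1) = -1)
u(c, z) = -z (u(c, z) = z/(-1) = z*(-1) = -z)
72*u(-3, -4) = 72*(-1*(-4)) = 72*4 = 288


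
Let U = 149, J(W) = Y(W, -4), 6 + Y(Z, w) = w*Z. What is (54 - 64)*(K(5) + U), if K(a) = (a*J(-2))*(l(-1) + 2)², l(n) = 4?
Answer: -5090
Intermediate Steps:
Y(Z, w) = -6 + Z*w (Y(Z, w) = -6 + w*Z = -6 + Z*w)
J(W) = -6 - 4*W (J(W) = -6 + W*(-4) = -6 - 4*W)
K(a) = 72*a (K(a) = (a*(-6 - 4*(-2)))*(4 + 2)² = (a*(-6 + 8))*6² = (a*2)*36 = (2*a)*36 = 72*a)
(54 - 64)*(K(5) + U) = (54 - 64)*(72*5 + 149) = -10*(360 + 149) = -10*509 = -5090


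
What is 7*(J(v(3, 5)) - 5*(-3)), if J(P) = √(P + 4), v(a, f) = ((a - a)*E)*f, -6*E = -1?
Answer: 119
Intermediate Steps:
E = ⅙ (E = -⅙*(-1) = ⅙ ≈ 0.16667)
v(a, f) = 0 (v(a, f) = ((a - a)*(⅙))*f = (0*(⅙))*f = 0*f = 0)
J(P) = √(4 + P)
7*(J(v(3, 5)) - 5*(-3)) = 7*(√(4 + 0) - 5*(-3)) = 7*(√4 + 15) = 7*(2 + 15) = 7*17 = 119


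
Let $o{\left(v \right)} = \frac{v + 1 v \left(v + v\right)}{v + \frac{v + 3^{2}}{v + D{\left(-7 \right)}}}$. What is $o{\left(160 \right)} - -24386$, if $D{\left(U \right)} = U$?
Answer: $\frac{608948594}{24649} \approx 24705.0$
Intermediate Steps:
$o{\left(v \right)} = \frac{v + 2 v^{2}}{v + \frac{9 + v}{-7 + v}}$ ($o{\left(v \right)} = \frac{v + 1 v \left(v + v\right)}{v + \frac{v + 3^{2}}{v - 7}} = \frac{v + v 2 v}{v + \frac{v + 9}{-7 + v}} = \frac{v + 2 v^{2}}{v + \frac{9 + v}{-7 + v}}$)
$o{\left(160 \right)} - -24386 = \frac{160 \left(-7 - 2080 + 2 \cdot 160^{2}\right)}{9 + 160^{2} - 960} - -24386 = \frac{160 \left(-7 - 2080 + 2 \cdot 25600\right)}{9 + 25600 - 960} + 24386 = \frac{160 \left(-7 - 2080 + 51200\right)}{24649} + 24386 = 160 \cdot \frac{1}{24649} \cdot 49113 + 24386 = \frac{7858080}{24649} + 24386 = \frac{608948594}{24649}$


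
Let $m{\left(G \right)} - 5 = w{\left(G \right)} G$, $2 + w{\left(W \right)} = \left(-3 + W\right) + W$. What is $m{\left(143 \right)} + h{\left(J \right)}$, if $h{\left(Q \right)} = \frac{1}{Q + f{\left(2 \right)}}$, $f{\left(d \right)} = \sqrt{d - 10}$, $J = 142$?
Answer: $\frac{405336239}{10086} - \frac{i \sqrt{2}}{10086} \approx 40188.0 - 0.00014022 i$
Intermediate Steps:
$w{\left(W \right)} = -5 + 2 W$ ($w{\left(W \right)} = -2 + \left(\left(-3 + W\right) + W\right) = -2 + \left(-3 + 2 W\right) = -5 + 2 W$)
$f{\left(d \right)} = \sqrt{-10 + d}$
$h{\left(Q \right)} = \frac{1}{Q + 2 i \sqrt{2}}$ ($h{\left(Q \right)} = \frac{1}{Q + \sqrt{-10 + 2}} = \frac{1}{Q + \sqrt{-8}} = \frac{1}{Q + 2 i \sqrt{2}}$)
$m{\left(G \right)} = 5 + G \left(-5 + 2 G\right)$ ($m{\left(G \right)} = 5 + \left(-5 + 2 G\right) G = 5 + G \left(-5 + 2 G\right)$)
$m{\left(143 \right)} + h{\left(J \right)} = \left(5 + 143 \left(-5 + 2 \cdot 143\right)\right) + \frac{1}{142 + 2 i \sqrt{2}} = \left(5 + 143 \left(-5 + 286\right)\right) + \frac{1}{142 + 2 i \sqrt{2}} = \left(5 + 143 \cdot 281\right) + \frac{1}{142 + 2 i \sqrt{2}} = \left(5 + 40183\right) + \frac{1}{142 + 2 i \sqrt{2}} = 40188 + \frac{1}{142 + 2 i \sqrt{2}}$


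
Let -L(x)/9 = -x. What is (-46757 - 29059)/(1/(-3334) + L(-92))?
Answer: 252770544/2760553 ≈ 91.565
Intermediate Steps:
L(x) = 9*x (L(x) = -(-9)*x = 9*x)
(-46757 - 29059)/(1/(-3334) + L(-92)) = (-46757 - 29059)/(1/(-3334) + 9*(-92)) = -75816/(-1/3334 - 828) = -75816/(-2760553/3334) = -75816*(-3334/2760553) = 252770544/2760553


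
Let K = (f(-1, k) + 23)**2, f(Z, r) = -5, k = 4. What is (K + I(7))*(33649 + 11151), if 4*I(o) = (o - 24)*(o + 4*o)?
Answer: 7851200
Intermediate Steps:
K = 324 (K = (-5 + 23)**2 = 18**2 = 324)
I(o) = 5*o*(-24 + o)/4 (I(o) = ((o - 24)*(o + 4*o))/4 = ((-24 + o)*(5*o))/4 = (5*o*(-24 + o))/4 = 5*o*(-24 + o)/4)
(K + I(7))*(33649 + 11151) = (324 + (5/4)*7*(-24 + 7))*(33649 + 11151) = (324 + (5/4)*7*(-17))*44800 = (324 - 595/4)*44800 = (701/4)*44800 = 7851200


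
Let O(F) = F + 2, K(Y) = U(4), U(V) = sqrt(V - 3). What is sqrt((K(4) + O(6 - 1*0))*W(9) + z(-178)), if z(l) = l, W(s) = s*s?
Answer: sqrt(551) ≈ 23.473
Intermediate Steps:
U(V) = sqrt(-3 + V)
W(s) = s**2
K(Y) = 1 (K(Y) = sqrt(-3 + 4) = sqrt(1) = 1)
O(F) = 2 + F
sqrt((K(4) + O(6 - 1*0))*W(9) + z(-178)) = sqrt((1 + (2 + (6 - 1*0)))*9**2 - 178) = sqrt((1 + (2 + (6 + 0)))*81 - 178) = sqrt((1 + (2 + 6))*81 - 178) = sqrt((1 + 8)*81 - 178) = sqrt(9*81 - 178) = sqrt(729 - 178) = sqrt(551)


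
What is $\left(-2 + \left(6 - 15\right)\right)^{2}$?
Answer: $121$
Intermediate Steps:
$\left(-2 + \left(6 - 15\right)\right)^{2} = \left(-2 - 9\right)^{2} = \left(-11\right)^{2} = 121$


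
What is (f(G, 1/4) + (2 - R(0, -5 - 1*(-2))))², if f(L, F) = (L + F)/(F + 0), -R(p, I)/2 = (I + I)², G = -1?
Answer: 5041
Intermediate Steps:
R(p, I) = -8*I² (R(p, I) = -2*(I + I)² = -2*4*I² = -8*I²)
f(L, F) = (F + L)/F
(f(G, 1/4) + (2 - R(0, -5 - 1*(-2))))² = ((1/4 - 1)/(1/4) + (2 - (-8)*(-5 - 1*(-2))²))² = ((¼ - 1)/(¼) + (2 - (-8)*(-5 + 2)²))² = (4*(-¾) + (2 - (-8)*(-3)²))² = (-3 + (2 - (-8)*9))² = (-3 + (2 - 1*(-72)))² = (-3 + (2 + 72))² = (-3 + 74)² = 71² = 5041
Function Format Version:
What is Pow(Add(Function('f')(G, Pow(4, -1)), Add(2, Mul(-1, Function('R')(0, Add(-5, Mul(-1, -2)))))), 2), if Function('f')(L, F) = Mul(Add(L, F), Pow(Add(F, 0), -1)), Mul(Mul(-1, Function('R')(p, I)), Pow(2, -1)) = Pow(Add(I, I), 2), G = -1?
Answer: 5041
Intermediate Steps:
Function('R')(p, I) = Mul(-8, Pow(I, 2)) (Function('R')(p, I) = Mul(-2, Pow(Add(I, I), 2)) = Mul(-2, Pow(Mul(2, I), 2)) = Mul(-2, Mul(4, Pow(I, 2))) = Mul(-8, Pow(I, 2)))
Function('f')(L, F) = Mul(Pow(F, -1), Add(F, L)) (Function('f')(L, F) = Mul(Add(F, L), Pow(F, -1)) = Mul(Pow(F, -1), Add(F, L)))
Pow(Add(Function('f')(G, Pow(4, -1)), Add(2, Mul(-1, Function('R')(0, Add(-5, Mul(-1, -2)))))), 2) = Pow(Add(Mul(Pow(Pow(4, -1), -1), Add(Pow(4, -1), -1)), Add(2, Mul(-1, Mul(-8, Pow(Add(-5, Mul(-1, -2)), 2))))), 2) = Pow(Add(Mul(Pow(Rational(1, 4), -1), Add(Rational(1, 4), -1)), Add(2, Mul(-1, Mul(-8, Pow(Add(-5, 2), 2))))), 2) = Pow(Add(Mul(4, Rational(-3, 4)), Add(2, Mul(-1, Mul(-8, Pow(-3, 2))))), 2) = Pow(Add(-3, Add(2, Mul(-1, Mul(-8, 9)))), 2) = Pow(Add(-3, Add(2, Mul(-1, -72))), 2) = Pow(Add(-3, Add(2, 72)), 2) = Pow(Add(-3, 74), 2) = Pow(71, 2) = 5041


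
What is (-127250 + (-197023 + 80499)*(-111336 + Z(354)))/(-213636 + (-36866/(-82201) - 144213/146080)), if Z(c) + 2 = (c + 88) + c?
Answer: -154670066784354376640/2565330910550413 ≈ -60292.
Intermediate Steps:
Z(c) = 86 + 2*c (Z(c) = -2 + ((c + 88) + c) = -2 + ((88 + c) + c) = -2 + (88 + 2*c) = 86 + 2*c)
(-127250 + (-197023 + 80499)*(-111336 + Z(354)))/(-213636 + (-36866/(-82201) - 144213/146080)) = (-127250 + (-197023 + 80499)*(-111336 + (86 + 2*354)))/(-213636 + (-36866/(-82201) - 144213/146080)) = (-127250 - 116524*(-111336 + (86 + 708)))/(-213636 + (-36866*(-1/82201) - 144213*1/146080)) = (-127250 - 116524*(-111336 + 794))/(-213636 + (36866/82201 - 144213/146080)) = (-127250 - 116524*(-110542))/(-213636 - 6469067533/12007922080) = (-127250 + 12880796008)/(-2565330910550413/12007922080) = 12880668758*(-12007922080/2565330910550413) = -154670066784354376640/2565330910550413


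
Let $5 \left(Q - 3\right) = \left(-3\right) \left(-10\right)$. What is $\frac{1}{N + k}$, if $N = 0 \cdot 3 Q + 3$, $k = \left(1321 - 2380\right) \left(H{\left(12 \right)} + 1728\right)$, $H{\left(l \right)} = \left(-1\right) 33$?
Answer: $- \frac{1}{1795002} \approx -5.571 \cdot 10^{-7}$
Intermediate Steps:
$H{\left(l \right)} = -33$
$k = -1795005$ ($k = \left(1321 - 2380\right) \left(-33 + 1728\right) = \left(-1059\right) 1695 = -1795005$)
$Q = 9$ ($Q = 3 + \frac{\left(-3\right) \left(-10\right)}{5} = 3 + \frac{1}{5} \cdot 30 = 3 + 6 = 9$)
$N = 3$ ($N = 0 \cdot 3 \cdot 9 + 3 = 0 \cdot 9 + 3 = 0 + 3 = 3$)
$\frac{1}{N + k} = \frac{1}{3 - 1795005} = \frac{1}{-1795002} = - \frac{1}{1795002}$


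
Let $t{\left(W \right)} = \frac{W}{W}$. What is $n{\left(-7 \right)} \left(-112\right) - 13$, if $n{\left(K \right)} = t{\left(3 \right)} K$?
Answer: $771$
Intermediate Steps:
$t{\left(W \right)} = 1$
$n{\left(K \right)} = K$ ($n{\left(K \right)} = 1 K = K$)
$n{\left(-7 \right)} \left(-112\right) - 13 = \left(-7\right) \left(-112\right) - 13 = 784 - 13 = 771$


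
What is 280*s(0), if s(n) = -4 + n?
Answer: -1120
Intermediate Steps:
280*s(0) = 280*(-4 + 0) = 280*(-4) = -1120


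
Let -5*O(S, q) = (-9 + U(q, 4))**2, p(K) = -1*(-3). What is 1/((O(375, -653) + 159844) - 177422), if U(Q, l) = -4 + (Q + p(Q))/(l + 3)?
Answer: -245/4855691 ≈ -5.0456e-5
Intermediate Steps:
p(K) = 3
U(Q, l) = -4 + (3 + Q)/(3 + l) (U(Q, l) = -4 + (Q + 3)/(l + 3) = -4 + (3 + Q)/(3 + l))
O(S, q) = -(-88/7 + q/7)**2/5 (O(S, q) = -(-9 + (-9 + q - 4*4)/(3 + 4))**2/5 = -(-9 + (-9 + q - 16)/7)**2/5 = -(-9 + (-25 + q)/7)**2/5 = -(-9 + (-25/7 + q/7))**2/5 = -(-88/7 + q/7)**2/5)
1/((O(375, -653) + 159844) - 177422) = 1/((-(-88 - 653)**2/245 + 159844) - 177422) = 1/((-1/245*(-741)**2 + 159844) - 177422) = 1/((-1/245*549081 + 159844) - 177422) = 1/((-549081/245 + 159844) - 177422) = 1/(38612699/245 - 177422) = 1/(-4855691/245) = -245/4855691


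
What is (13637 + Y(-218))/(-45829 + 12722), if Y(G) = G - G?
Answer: -13637/33107 ≈ -0.41191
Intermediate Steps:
Y(G) = 0
(13637 + Y(-218))/(-45829 + 12722) = (13637 + 0)/(-45829 + 12722) = 13637/(-33107) = 13637*(-1/33107) = -13637/33107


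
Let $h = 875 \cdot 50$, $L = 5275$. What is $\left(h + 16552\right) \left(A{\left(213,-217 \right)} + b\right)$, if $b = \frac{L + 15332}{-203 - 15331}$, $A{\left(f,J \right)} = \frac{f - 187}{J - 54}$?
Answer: $- \frac{60185225177}{701619} \approx -85781.0$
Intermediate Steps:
$A{\left(f,J \right)} = \frac{-187 + f}{-54 + J}$
$h = 43750$
$b = - \frac{6869}{5178}$ ($b = \frac{5275 + 15332}{-203 - 15331} = \frac{20607}{-15534} = 20607 \left(- \frac{1}{15534}\right) = - \frac{6869}{5178} \approx -1.3266$)
$\left(h + 16552\right) \left(A{\left(213,-217 \right)} + b\right) = \left(43750 + 16552\right) \left(\frac{-187 + 213}{-54 - 217} - \frac{6869}{5178}\right) = 60302 \left(\frac{1}{-271} \cdot 26 - \frac{6869}{5178}\right) = 60302 \left(\left(- \frac{1}{271}\right) 26 - \frac{6869}{5178}\right) = 60302 \left(- \frac{26}{271} - \frac{6869}{5178}\right) = 60302 \left(- \frac{1996127}{1403238}\right) = - \frac{60185225177}{701619}$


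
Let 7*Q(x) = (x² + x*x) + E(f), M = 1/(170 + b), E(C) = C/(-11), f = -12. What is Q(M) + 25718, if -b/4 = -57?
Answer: 156843562207/6098554 ≈ 25718.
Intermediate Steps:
b = 228 (b = -4*(-57) = 228)
E(C) = -C/11 (E(C) = C*(-1/11) = -C/11)
M = 1/398 (M = 1/(170 + 228) = 1/398 ≈ 0.0025126)
Q(x) = 12/77 + 2*x²/7 (Q(x) = ((x² + x*x) - 1/11*(-12))/7 = ((x² + x²) + 12/11)/7 = (2*x² + 12/11)/7 = (12/11 + 2*x²)/7 = 12/77 + 2*x²/7)
Q(M) + 25718 = (12/77 + 2*(1/398)²/7) + 25718 = (12/77 + (2/7)*(1/158404)) + 25718 = (12/77 + 1/554414) + 25718 = 950435/6098554 + 25718 = 156843562207/6098554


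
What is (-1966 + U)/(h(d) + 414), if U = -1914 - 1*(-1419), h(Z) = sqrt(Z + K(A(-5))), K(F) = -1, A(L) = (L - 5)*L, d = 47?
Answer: -22149/3725 + 107*sqrt(46)/7450 ≈ -5.8486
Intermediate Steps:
A(L) = L*(-5 + L) (A(L) = (-5 + L)*L = L*(-5 + L))
h(Z) = sqrt(-1 + Z) (h(Z) = sqrt(Z - 1) = sqrt(-1 + Z))
U = -495 (U = -1914 + 1419 = -495)
(-1966 + U)/(h(d) + 414) = (-1966 - 495)/(sqrt(-1 + 47) + 414) = -2461/(sqrt(46) + 414) = -2461/(414 + sqrt(46))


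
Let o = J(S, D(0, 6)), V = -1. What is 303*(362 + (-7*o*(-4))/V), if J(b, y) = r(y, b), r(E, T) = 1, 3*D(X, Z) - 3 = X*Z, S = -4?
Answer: 101202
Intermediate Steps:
D(X, Z) = 1 + X*Z/3 (D(X, Z) = 1 + (X*Z)/3 = 1 + X*Z/3)
J(b, y) = 1
o = 1
303*(362 + (-7*o*(-4))/V) = 303*(362 + (-7*1*(-4))/(-1)) = 303*(362 - 7*(-4)*(-1)) = 303*(362 + 28*(-1)) = 303*(362 - 28) = 303*334 = 101202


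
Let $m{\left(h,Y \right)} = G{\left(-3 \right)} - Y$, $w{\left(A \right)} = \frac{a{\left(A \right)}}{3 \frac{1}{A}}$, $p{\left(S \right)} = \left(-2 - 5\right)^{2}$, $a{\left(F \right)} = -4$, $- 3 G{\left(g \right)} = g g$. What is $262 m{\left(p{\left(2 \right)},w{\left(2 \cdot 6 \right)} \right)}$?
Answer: $3406$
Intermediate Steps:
$G{\left(g \right)} = - \frac{g^{2}}{3}$ ($G{\left(g \right)} = - \frac{g g}{3} = - \frac{g^{2}}{3}$)
$p{\left(S \right)} = 49$ ($p{\left(S \right)} = \left(-7\right)^{2} = 49$)
$w{\left(A \right)} = - \frac{4 A}{3}$ ($w{\left(A \right)} = - \frac{4}{3 \frac{1}{A}} = - 4 \frac{A}{3} = - \frac{4 A}{3}$)
$m{\left(h,Y \right)} = -3 - Y$ ($m{\left(h,Y \right)} = - \frac{\left(-3\right)^{2}}{3} - Y = \left(- \frac{1}{3}\right) 9 - Y = -3 - Y$)
$262 m{\left(p{\left(2 \right)},w{\left(2 \cdot 6 \right)} \right)} = 262 \left(-3 - - \frac{4 \cdot 2 \cdot 6}{3}\right) = 262 \left(-3 - \left(- \frac{4}{3}\right) 12\right) = 262 \left(-3 - -16\right) = 262 \left(-3 + 16\right) = 262 \cdot 13 = 3406$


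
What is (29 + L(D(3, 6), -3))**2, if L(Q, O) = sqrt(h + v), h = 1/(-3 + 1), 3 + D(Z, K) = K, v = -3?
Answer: (58 + I*sqrt(14))**2/4 ≈ 837.5 + 108.51*I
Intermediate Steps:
D(Z, K) = -3 + K
h = -1/2 (h = 1/(-2) = -1/2 ≈ -0.50000)
L(Q, O) = I*sqrt(14)/2 (L(Q, O) = sqrt(-1/2 - 3) = sqrt(-7/2) = I*sqrt(14)/2)
(29 + L(D(3, 6), -3))**2 = (29 + I*sqrt(14)/2)**2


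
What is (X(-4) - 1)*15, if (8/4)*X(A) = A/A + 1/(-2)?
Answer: -45/4 ≈ -11.250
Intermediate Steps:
X(A) = ¼ (X(A) = (A/A + 1/(-2))/2 = (1 + 1*(-½))/2 = (1 - ½)/2 = (½)*(½) = ¼)
(X(-4) - 1)*15 = (¼ - 1)*15 = -¾*15 = -45/4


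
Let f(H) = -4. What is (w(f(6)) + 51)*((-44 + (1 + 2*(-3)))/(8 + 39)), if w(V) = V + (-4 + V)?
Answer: -1911/47 ≈ -40.660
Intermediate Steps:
w(V) = -4 + 2*V
(w(f(6)) + 51)*((-44 + (1 + 2*(-3)))/(8 + 39)) = ((-4 + 2*(-4)) + 51)*((-44 + (1 + 2*(-3)))/(8 + 39)) = ((-4 - 8) + 51)*((-44 + (1 - 6))/47) = (-12 + 51)*((-44 - 5)*(1/47)) = 39*(-49*1/47) = 39*(-49/47) = -1911/47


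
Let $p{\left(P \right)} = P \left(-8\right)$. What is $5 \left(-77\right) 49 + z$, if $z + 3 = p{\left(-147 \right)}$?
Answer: $-17692$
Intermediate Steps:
$p{\left(P \right)} = - 8 P$
$z = 1173$ ($z = -3 - -1176 = -3 + 1176 = 1173$)
$5 \left(-77\right) 49 + z = 5 \left(-77\right) 49 + 1173 = \left(-385\right) 49 + 1173 = -18865 + 1173 = -17692$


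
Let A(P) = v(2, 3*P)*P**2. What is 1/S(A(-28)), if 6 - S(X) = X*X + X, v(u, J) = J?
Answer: -1/4336946874 ≈ -2.3058e-10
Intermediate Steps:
A(P) = 3*P**3 (A(P) = (3*P)*P**2 = 3*P**3)
S(X) = 6 - X - X**2 (S(X) = 6 - (X*X + X) = 6 - (X**2 + X) = 6 - (X + X**2) = 6 + (-X - X**2) = 6 - X - X**2)
1/S(A(-28)) = 1/(6 - 3*(-28)**3 - (3*(-28)**3)**2) = 1/(6 - 3*(-21952) - (3*(-21952))**2) = 1/(6 - 1*(-65856) - 1*(-65856)**2) = 1/(6 + 65856 - 1*4337012736) = 1/(6 + 65856 - 4337012736) = 1/(-4336946874) = -1/4336946874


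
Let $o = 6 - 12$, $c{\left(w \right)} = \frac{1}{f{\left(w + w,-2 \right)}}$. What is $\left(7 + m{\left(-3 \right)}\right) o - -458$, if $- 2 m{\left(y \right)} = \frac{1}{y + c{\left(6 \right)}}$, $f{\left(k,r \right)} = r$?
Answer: $\frac{2906}{7} \approx 415.14$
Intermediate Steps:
$c{\left(w \right)} = - \frac{1}{2}$ ($c{\left(w \right)} = \frac{1}{-2} = - \frac{1}{2}$)
$o = -6$ ($o = 6 - 12 = -6$)
$m{\left(y \right)} = - \frac{1}{2 \left(- \frac{1}{2} + y\right)}$ ($m{\left(y \right)} = - \frac{1}{2 \left(y - \frac{1}{2}\right)} = - \frac{1}{2 \left(- \frac{1}{2} + y\right)}$)
$\left(7 + m{\left(-3 \right)}\right) o - -458 = \left(7 - \frac{1}{-1 + 2 \left(-3\right)}\right) \left(-6\right) - -458 = \left(7 - \frac{1}{-1 - 6}\right) \left(-6\right) + 458 = \left(7 - \frac{1}{-7}\right) \left(-6\right) + 458 = \left(7 - - \frac{1}{7}\right) \left(-6\right) + 458 = \left(7 + \frac{1}{7}\right) \left(-6\right) + 458 = \frac{50}{7} \left(-6\right) + 458 = - \frac{300}{7} + 458 = \frac{2906}{7}$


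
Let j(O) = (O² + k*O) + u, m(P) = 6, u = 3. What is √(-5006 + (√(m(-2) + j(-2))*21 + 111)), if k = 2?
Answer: 4*I*√302 ≈ 69.513*I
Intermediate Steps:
j(O) = 3 + O² + 2*O (j(O) = (O² + 2*O) + 3 = 3 + O² + 2*O)
√(-5006 + (√(m(-2) + j(-2))*21 + 111)) = √(-5006 + (√(6 + (3 + (-2)² + 2*(-2)))*21 + 111)) = √(-5006 + (√(6 + (3 + 4 - 4))*21 + 111)) = √(-5006 + (√(6 + 3)*21 + 111)) = √(-5006 + (√9*21 + 111)) = √(-5006 + (3*21 + 111)) = √(-5006 + (63 + 111)) = √(-5006 + 174) = √(-4832) = 4*I*√302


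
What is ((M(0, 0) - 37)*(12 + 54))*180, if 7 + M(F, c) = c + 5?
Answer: -463320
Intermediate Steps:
M(F, c) = -2 + c (M(F, c) = -7 + (c + 5) = -7 + (5 + c) = -2 + c)
((M(0, 0) - 37)*(12 + 54))*180 = (((-2 + 0) - 37)*(12 + 54))*180 = ((-2 - 37)*66)*180 = -39*66*180 = -2574*180 = -463320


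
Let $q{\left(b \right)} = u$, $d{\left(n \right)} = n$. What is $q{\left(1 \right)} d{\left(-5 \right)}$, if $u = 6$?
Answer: $-30$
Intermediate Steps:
$q{\left(b \right)} = 6$
$q{\left(1 \right)} d{\left(-5 \right)} = 6 \left(-5\right) = -30$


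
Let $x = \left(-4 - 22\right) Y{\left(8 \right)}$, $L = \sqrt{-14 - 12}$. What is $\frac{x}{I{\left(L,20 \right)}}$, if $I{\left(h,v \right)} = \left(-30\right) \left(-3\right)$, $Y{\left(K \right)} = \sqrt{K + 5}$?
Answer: $- \frac{13 \sqrt{13}}{45} \approx -1.0416$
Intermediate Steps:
$L = i \sqrt{26}$ ($L = \sqrt{-26} = i \sqrt{26} \approx 5.099 i$)
$Y{\left(K \right)} = \sqrt{5 + K}$
$x = - 26 \sqrt{13}$ ($x = \left(-4 - 22\right) \sqrt{5 + 8} = - 26 \sqrt{13} \approx -93.744$)
$I{\left(h,v \right)} = 90$
$\frac{x}{I{\left(L,20 \right)}} = \frac{\left(-26\right) \sqrt{13}}{90} = - 26 \sqrt{13} \cdot \frac{1}{90} = - \frac{13 \sqrt{13}}{45}$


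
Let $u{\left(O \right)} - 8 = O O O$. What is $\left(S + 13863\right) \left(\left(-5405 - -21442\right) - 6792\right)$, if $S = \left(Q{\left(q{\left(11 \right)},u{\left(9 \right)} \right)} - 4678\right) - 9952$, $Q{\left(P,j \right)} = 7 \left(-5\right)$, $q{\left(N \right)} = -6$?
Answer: $-7414490$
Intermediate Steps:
$u{\left(O \right)} = 8 + O^{3}$ ($u{\left(O \right)} = 8 + O O O = 8 + O^{2} O = 8 + O^{3}$)
$Q{\left(P,j \right)} = -35$
$S = -14665$ ($S = \left(-35 - 4678\right) - 9952 = -4713 - 9952 = -14665$)
$\left(S + 13863\right) \left(\left(-5405 - -21442\right) - 6792\right) = \left(-14665 + 13863\right) \left(\left(-5405 - -21442\right) - 6792\right) = - 802 \left(\left(-5405 + 21442\right) - 6792\right) = - 802 \left(16037 - 6792\right) = \left(-802\right) 9245 = -7414490$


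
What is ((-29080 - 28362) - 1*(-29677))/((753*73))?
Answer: -9255/18323 ≈ -0.50510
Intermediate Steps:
((-29080 - 28362) - 1*(-29677))/((753*73)) = (-57442 + 29677)/54969 = -27765*1/54969 = -9255/18323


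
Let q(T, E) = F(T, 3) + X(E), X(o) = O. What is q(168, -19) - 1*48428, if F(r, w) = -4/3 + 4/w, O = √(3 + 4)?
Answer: -48428 + √7 ≈ -48425.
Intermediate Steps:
O = √7 ≈ 2.6458
F(r, w) = -4/3 + 4/w (F(r, w) = -4*⅓ + 4/w = -4/3 + 4/w)
X(o) = √7
q(T, E) = √7 (q(T, E) = (-4/3 + 4/3) + √7 = 0 + √7 = √7)
q(168, -19) - 1*48428 = √7 - 1*48428 = √7 - 48428 = -48428 + √7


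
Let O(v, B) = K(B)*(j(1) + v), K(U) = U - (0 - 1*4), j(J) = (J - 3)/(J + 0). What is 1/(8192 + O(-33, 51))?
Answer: 1/6267 ≈ 0.00015957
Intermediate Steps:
j(J) = (-3 + J)/J
K(U) = 4 + U (K(U) = U - (0 - 4) = U - 1*(-4) = U + 4 = 4 + U)
O(v, B) = (-2 + v)*(4 + B) (O(v, B) = (4 + B)*((-3 + 1)/1 + v) = (4 + B)*(1*(-2) + v) = (4 + B)*(-2 + v) = (-2 + v)*(4 + B))
1/(8192 + O(-33, 51)) = 1/(8192 + (-2 - 33)*(4 + 51)) = 1/(8192 - 35*55) = 1/(8192 - 1925) = 1/6267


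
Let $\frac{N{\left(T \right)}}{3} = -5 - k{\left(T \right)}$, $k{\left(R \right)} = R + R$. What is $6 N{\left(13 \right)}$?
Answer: $-558$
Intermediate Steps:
$k{\left(R \right)} = 2 R$
$N{\left(T \right)} = -15 - 6 T$ ($N{\left(T \right)} = 3 \left(-5 - 2 T\right) = -15 - 6 T$)
$6 N{\left(13 \right)} = 6 \left(-15 - 78\right) = 6 \left(-93\right) = -558$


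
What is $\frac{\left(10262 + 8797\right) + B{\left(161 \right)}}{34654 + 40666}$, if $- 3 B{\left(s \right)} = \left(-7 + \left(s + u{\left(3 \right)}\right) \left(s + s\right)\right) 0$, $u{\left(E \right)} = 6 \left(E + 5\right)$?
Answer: $\frac{19059}{75320} \approx 0.25304$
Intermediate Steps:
$u{\left(E \right)} = 30 + 6 E$ ($u{\left(E \right)} = 6 \left(5 + E\right) = 30 + 6 E$)
$B{\left(s \right)} = 0$ ($B{\left(s \right)} = - \frac{\left(-7 + \left(s + \left(30 + 6 \cdot 3\right)\right) \left(s + s\right)\right) 0}{3} = - \frac{\left(-7 + \left(s + \left(30 + 18\right)\right) 2 s\right) 0}{3} = - \frac{\left(-7 + \left(s + 48\right) 2 s\right) 0}{3} = - \frac{\left(-7 + \left(48 + s\right) 2 s\right) 0}{3} = - \frac{\left(-7 + 2 s \left(48 + s\right)\right) 0}{3} = \left(- \frac{1}{3}\right) 0 = 0$)
$\frac{\left(10262 + 8797\right) + B{\left(161 \right)}}{34654 + 40666} = \frac{\left(10262 + 8797\right) + 0}{34654 + 40666} = \frac{19059 + 0}{75320} = 19059 \cdot \frac{1}{75320} = \frac{19059}{75320}$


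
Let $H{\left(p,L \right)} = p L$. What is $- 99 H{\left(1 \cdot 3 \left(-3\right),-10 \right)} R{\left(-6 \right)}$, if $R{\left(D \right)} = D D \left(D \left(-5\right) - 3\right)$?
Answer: $-8660520$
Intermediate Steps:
$R{\left(D \right)} = D^{2} \left(-3 - 5 D\right)$ ($R{\left(D \right)} = D^{2} \left(- 5 D - 3\right) = D^{2} \left(-3 - 5 D\right)$)
$H{\left(p,L \right)} = L p$
$- 99 H{\left(1 \cdot 3 \left(-3\right),-10 \right)} R{\left(-6 \right)} = - 99 \left(- 10 \cdot 1 \cdot 3 \left(-3\right)\right) \left(-6\right)^{2} \left(-3 - -30\right) = - 99 \left(- 10 \cdot 1 \left(-9\right)\right) 36 \left(-3 + 30\right) = - 99 \left(\left(-10\right) \left(-9\right)\right) 36 \cdot 27 = \left(-99\right) 90 \cdot 972 = \left(-8910\right) 972 = -8660520$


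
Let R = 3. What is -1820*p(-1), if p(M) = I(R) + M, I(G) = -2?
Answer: 5460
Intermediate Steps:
p(M) = -2 + M
-1820*p(-1) = -1820*(-2 - 1) = -1820*(-3) = 5460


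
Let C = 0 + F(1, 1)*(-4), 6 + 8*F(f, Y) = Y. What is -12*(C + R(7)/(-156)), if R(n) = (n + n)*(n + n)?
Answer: -194/13 ≈ -14.923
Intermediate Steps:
F(f, Y) = -¾ + Y/8
R(n) = 4*n² (R(n) = (2*n)*(2*n) = 4*n²)
C = 5/2 (C = 0 + (-¾ + (⅛)*1)*(-4) = 0 + (-¾ + ⅛)*(-4) = 0 - 5/8*(-4) = 0 + 5/2 = 5/2 ≈ 2.5000)
-12*(C + R(7)/(-156)) = -12*(5/2 + (4*7²)/(-156)) = -12*(5/2 + (4*49)*(-1/156)) = -12*(5/2 + 196*(-1/156)) = -12*(5/2 - 49/39) = -12*97/78 = -194/13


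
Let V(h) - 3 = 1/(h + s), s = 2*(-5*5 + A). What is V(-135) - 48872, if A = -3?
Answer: -9333980/191 ≈ -48869.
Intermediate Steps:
s = -56 (s = 2*(-5*5 - 3) = 2*(-25 - 3) = 2*(-28) = -56)
V(h) = 3 + 1/(-56 + h) (V(h) = 3 + 1/(h - 56) = 3 + 1/(-56 + h))
V(-135) - 48872 = (-167 + 3*(-135))/(-56 - 135) - 48872 = (-167 - 405)/(-191) - 48872 = -1/191*(-572) - 48872 = 572/191 - 48872 = -9333980/191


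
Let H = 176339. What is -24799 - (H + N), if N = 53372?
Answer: -254510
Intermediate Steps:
-24799 - (H + N) = -24799 - (176339 + 53372) = -24799 - 1*229711 = -24799 - 229711 = -254510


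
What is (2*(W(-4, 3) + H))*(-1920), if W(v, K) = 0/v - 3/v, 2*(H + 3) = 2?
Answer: 4800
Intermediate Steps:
H = -2 (H = -3 + (½)*2 = -3 + 1 = -2)
W(v, K) = -3/v (W(v, K) = 0 - 3/v = -3/v)
(2*(W(-4, 3) + H))*(-1920) = (2*(-3/(-4) - 2))*(-1920) = (2*(-3*(-¼) - 2))*(-1920) = (2*(¾ - 2))*(-1920) = (2*(-5/4))*(-1920) = -5/2*(-1920) = 4800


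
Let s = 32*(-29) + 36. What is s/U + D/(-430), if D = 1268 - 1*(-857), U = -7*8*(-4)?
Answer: -21489/2408 ≈ -8.9240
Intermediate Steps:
U = 224 (U = -56*(-4) = 224)
D = 2125 (D = 1268 + 857 = 2125)
s = -892 (s = -928 + 36 = -892)
s/U + D/(-430) = -892/224 + 2125/(-430) = -892*1/224 + 2125*(-1/430) = -223/56 - 425/86 = -21489/2408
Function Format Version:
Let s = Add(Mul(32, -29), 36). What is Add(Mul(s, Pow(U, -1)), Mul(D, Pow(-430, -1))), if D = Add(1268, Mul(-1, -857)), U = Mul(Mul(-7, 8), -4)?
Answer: Rational(-21489, 2408) ≈ -8.9240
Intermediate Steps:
U = 224 (U = Mul(-56, -4) = 224)
D = 2125 (D = Add(1268, 857) = 2125)
s = -892 (s = Add(-928, 36) = -892)
Add(Mul(s, Pow(U, -1)), Mul(D, Pow(-430, -1))) = Add(Mul(-892, Pow(224, -1)), Mul(2125, Pow(-430, -1))) = Add(Mul(-892, Rational(1, 224)), Mul(2125, Rational(-1, 430))) = Add(Rational(-223, 56), Rational(-425, 86)) = Rational(-21489, 2408)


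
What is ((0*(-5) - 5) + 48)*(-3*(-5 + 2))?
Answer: 387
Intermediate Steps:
((0*(-5) - 5) + 48)*(-3*(-5 + 2)) = ((0 - 5) + 48)*(-3*(-3)) = (-5 + 48)*9 = 43*9 = 387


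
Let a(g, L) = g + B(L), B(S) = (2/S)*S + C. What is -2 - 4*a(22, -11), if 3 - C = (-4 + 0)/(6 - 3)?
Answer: -346/3 ≈ -115.33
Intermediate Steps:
C = 13/3 (C = 3 - (-4 + 0)/(6 - 3) = 3 - (-4)/3 = 3 - 1*(-4/3) = 3 + 4/3 = 13/3 ≈ 4.3333)
B(S) = 19/3 (B(S) = (2/S)*S + 13/3 = 2 + 13/3 = 19/3)
a(g, L) = 19/3 + g (a(g, L) = g + 19/3 = 19/3 + g)
-2 - 4*a(22, -11) = -2 - 4*(19/3 + 22) = -2 - 4*85/3 = -2 - 340/3 = -346/3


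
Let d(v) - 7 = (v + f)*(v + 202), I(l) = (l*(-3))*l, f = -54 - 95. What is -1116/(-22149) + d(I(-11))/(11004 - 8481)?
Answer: 203195231/6209103 ≈ 32.725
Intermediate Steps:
f = -149
I(l) = -3*l² (I(l) = (-3*l)*l = -3*l²)
d(v) = 7 + (-149 + v)*(202 + v) (d(v) = 7 + (v - 149)*(v + 202) = 7 + (-149 + v)*(202 + v))
-1116/(-22149) + d(I(-11))/(11004 - 8481) = -1116/(-22149) + (-30091 + (-3*(-11)²)² + 53*(-3*(-11)²))/(11004 - 8481) = -1116*(-1/22149) + (-30091 + (-3*121)² + 53*(-3*121))/2523 = 124/2461 + (-30091 + (-363)² + 53*(-363))*(1/2523) = 124/2461 + (-30091 + 131769 - 19239)*(1/2523) = 124/2461 + 82439*(1/2523) = 124/2461 + 82439/2523 = 203195231/6209103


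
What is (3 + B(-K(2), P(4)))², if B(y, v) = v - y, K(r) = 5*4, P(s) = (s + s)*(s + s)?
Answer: 7569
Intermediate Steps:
P(s) = 4*s² (P(s) = (2*s)*(2*s) = 4*s²)
K(r) = 20
(3 + B(-K(2), P(4)))² = (3 + (4*4² - (-1)*20))² = (3 + (4*16 - 1*(-20)))² = (3 + (64 + 20))² = (3 + 84)² = 87² = 7569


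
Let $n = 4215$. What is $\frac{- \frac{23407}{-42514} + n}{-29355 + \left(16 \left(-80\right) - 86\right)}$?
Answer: $- \frac{179219917}{1306072594} \approx -0.13722$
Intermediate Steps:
$\frac{- \frac{23407}{-42514} + n}{-29355 + \left(16 \left(-80\right) - 86\right)} = \frac{- \frac{23407}{-42514} + 4215}{-29355 + \left(16 \left(-80\right) - 86\right)} = \frac{\left(-23407\right) \left(- \frac{1}{42514}\right) + 4215}{-29355 - 1366} = \frac{\frac{23407}{42514} + 4215}{-29355 - 1366} = \frac{179219917}{42514 \left(-30721\right)} = \frac{179219917}{42514} \left(- \frac{1}{30721}\right) = - \frac{179219917}{1306072594}$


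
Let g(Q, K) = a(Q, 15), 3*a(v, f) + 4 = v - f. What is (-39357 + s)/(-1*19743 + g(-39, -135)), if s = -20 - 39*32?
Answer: 121875/59287 ≈ 2.0557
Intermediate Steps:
a(v, f) = -4/3 - f/3 + v/3 (a(v, f) = -4/3 + (v - f)/3 = -4/3 + (-f/3 + v/3) = -4/3 - f/3 + v/3)
g(Q, K) = -19/3 + Q/3 (g(Q, K) = -4/3 - ⅓*15 + Q/3 = -4/3 - 5 + Q/3 = -19/3 + Q/3)
s = -1268 (s = -20 - 1248 = -1268)
(-39357 + s)/(-1*19743 + g(-39, -135)) = (-39357 - 1268)/(-1*19743 + (-19/3 + (⅓)*(-39))) = -40625/(-19743 + (-19/3 - 13)) = -40625/(-19743 - 58/3) = -40625/(-59287/3) = -40625*(-3/59287) = 121875/59287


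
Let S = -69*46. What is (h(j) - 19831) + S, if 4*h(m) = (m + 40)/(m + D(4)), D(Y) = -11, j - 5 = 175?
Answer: -3887790/169 ≈ -23005.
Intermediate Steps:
j = 180 (j = 5 + 175 = 180)
h(m) = (40 + m)/(4*(-11 + m)) (h(m) = ((m + 40)/(m - 11))/4 = ((40 + m)/(-11 + m))/4 = (40 + m)/(4*(-11 + m)))
S = -3174
(h(j) - 19831) + S = ((40 + 180)/(4*(-11 + 180)) - 19831) - 3174 = ((¼)*220/169 - 19831) - 3174 = ((¼)*(1/169)*220 - 19831) - 3174 = (55/169 - 19831) - 3174 = -3351384/169 - 3174 = -3887790/169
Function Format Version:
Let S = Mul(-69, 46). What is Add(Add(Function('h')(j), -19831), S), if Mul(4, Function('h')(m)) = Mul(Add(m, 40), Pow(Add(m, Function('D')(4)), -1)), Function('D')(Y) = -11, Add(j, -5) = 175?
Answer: Rational(-3887790, 169) ≈ -23005.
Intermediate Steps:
j = 180 (j = Add(5, 175) = 180)
Function('h')(m) = Mul(Rational(1, 4), Pow(Add(-11, m), -1), Add(40, m)) (Function('h')(m) = Mul(Rational(1, 4), Mul(Add(m, 40), Pow(Add(m, -11), -1))) = Mul(Rational(1, 4), Mul(Add(40, m), Pow(Add(-11, m), -1))) = Mul(Rational(1, 4), Mul(Pow(Add(-11, m), -1), Add(40, m))) = Mul(Rational(1, 4), Pow(Add(-11, m), -1), Add(40, m)))
S = -3174
Add(Add(Function('h')(j), -19831), S) = Add(Add(Mul(Rational(1, 4), Pow(Add(-11, 180), -1), Add(40, 180)), -19831), -3174) = Add(Add(Mul(Rational(1, 4), Pow(169, -1), 220), -19831), -3174) = Add(Add(Mul(Rational(1, 4), Rational(1, 169), 220), -19831), -3174) = Add(Add(Rational(55, 169), -19831), -3174) = Add(Rational(-3351384, 169), -3174) = Rational(-3887790, 169)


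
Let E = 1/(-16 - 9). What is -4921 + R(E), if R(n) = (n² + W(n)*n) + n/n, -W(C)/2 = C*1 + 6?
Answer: -3074701/625 ≈ -4919.5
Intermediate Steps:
E = -1/25 (E = 1/(-25) = -1/25 ≈ -0.040000)
W(C) = -12 - 2*C (W(C) = -2*(C*1 + 6) = -2*(C + 6) = -2*(6 + C) = -12 - 2*C)
R(n) = 1 + n² + n*(-12 - 2*n) (R(n) = (n² + (-12 - 2*n)*n) + n/n = (n² + n*(-12 - 2*n)) + 1 = 1 + n² + n*(-12 - 2*n))
-4921 + R(E) = -4921 + (1 - (-1/25)² - 12*(-1/25)) = -4921 + (1 - 1*1/625 + 12/25) = -4921 + (1 - 1/625 + 12/25) = -4921 + 924/625 = -3074701/625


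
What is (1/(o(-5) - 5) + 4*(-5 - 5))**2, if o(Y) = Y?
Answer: 160801/100 ≈ 1608.0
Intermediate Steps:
(1/(o(-5) - 5) + 4*(-5 - 5))**2 = (1/(-5 - 5) + 4*(-5 - 5))**2 = (1/(-10) + 4*(-10))**2 = (-1/10 - 40)**2 = (-401/10)**2 = 160801/100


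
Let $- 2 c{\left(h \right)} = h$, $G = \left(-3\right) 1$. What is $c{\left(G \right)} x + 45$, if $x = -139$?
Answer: $- \frac{327}{2} \approx -163.5$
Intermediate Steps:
$G = -3$
$c{\left(h \right)} = - \frac{h}{2}$
$c{\left(G \right)} x + 45 = \left(- \frac{1}{2}\right) \left(-3\right) \left(-139\right) + 45 = \frac{3}{2} \left(-139\right) + 45 = - \frac{417}{2} + 45 = - \frac{327}{2}$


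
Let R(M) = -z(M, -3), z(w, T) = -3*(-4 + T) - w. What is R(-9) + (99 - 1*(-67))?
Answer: 136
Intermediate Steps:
z(w, T) = 12 - w - 3*T (z(w, T) = (12 - 3*T) - w = 12 - w - 3*T)
R(M) = -21 + M (R(M) = -(12 - M - 3*(-3)) = -(12 - M + 9) = -(21 - M) = -21 + M)
R(-9) + (99 - 1*(-67)) = (-21 - 9) + (99 - 1*(-67)) = -30 + (99 + 67) = -30 + 166 = 136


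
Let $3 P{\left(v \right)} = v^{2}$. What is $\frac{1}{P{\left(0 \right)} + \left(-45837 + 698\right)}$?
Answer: $- \frac{1}{45139} \approx -2.2154 \cdot 10^{-5}$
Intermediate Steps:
$P{\left(v \right)} = \frac{v^{2}}{3}$
$\frac{1}{P{\left(0 \right)} + \left(-45837 + 698\right)} = \frac{1}{\frac{0^{2}}{3} + \left(-45837 + 698\right)} = \frac{1}{\frac{1}{3} \cdot 0 - 45139} = \frac{1}{0 - 45139} = \frac{1}{-45139} = - \frac{1}{45139}$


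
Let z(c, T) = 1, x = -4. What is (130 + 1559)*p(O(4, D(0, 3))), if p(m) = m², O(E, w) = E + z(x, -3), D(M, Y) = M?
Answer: 42225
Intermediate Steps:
O(E, w) = 1 + E (O(E, w) = E + 1 = 1 + E)
(130 + 1559)*p(O(4, D(0, 3))) = (130 + 1559)*(1 + 4)² = 1689*5² = 1689*25 = 42225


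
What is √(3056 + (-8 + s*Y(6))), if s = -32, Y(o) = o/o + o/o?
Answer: 2*√746 ≈ 54.626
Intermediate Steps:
Y(o) = 2 (Y(o) = 1 + 1 = 2)
√(3056 + (-8 + s*Y(6))) = √(3056 + (-8 - 32*2)) = √(3056 + (-8 - 64)) = √(3056 - 72) = √2984 = 2*√746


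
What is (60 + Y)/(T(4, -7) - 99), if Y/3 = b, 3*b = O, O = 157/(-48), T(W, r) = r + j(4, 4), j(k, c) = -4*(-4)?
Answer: -2723/4320 ≈ -0.63032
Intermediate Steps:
j(k, c) = 16
T(W, r) = 16 + r (T(W, r) = r + 16 = 16 + r)
O = -157/48 (O = 157*(-1/48) = -157/48 ≈ -3.2708)
b = -157/144 (b = (1/3)*(-157/48) = -157/144 ≈ -1.0903)
Y = -157/48 (Y = 3*(-157/144) = -157/48 ≈ -3.2708)
(60 + Y)/(T(4, -7) - 99) = (60 - 157/48)/((16 - 7) - 99) = 2723/(48*(9 - 99)) = (2723/48)/(-90) = (2723/48)*(-1/90) = -2723/4320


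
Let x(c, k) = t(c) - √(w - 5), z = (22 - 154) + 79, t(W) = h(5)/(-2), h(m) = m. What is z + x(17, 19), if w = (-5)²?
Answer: -111/2 - 2*√5 ≈ -59.972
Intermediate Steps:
w = 25
t(W) = -5/2 (t(W) = 5/(-2) = 5*(-½) = -5/2)
z = -53 (z = -132 + 79 = -53)
x(c, k) = -5/2 - 2*√5 (x(c, k) = -5/2 - √(25 - 5) = -5/2 - √20 = -5/2 - 2*√5)
z + x(17, 19) = -53 + (-5/2 - 2*√5) = -111/2 - 2*√5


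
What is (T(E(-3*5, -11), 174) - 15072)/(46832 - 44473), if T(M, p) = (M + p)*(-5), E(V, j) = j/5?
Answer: -15931/2359 ≈ -6.7533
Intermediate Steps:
E(V, j) = j/5 (E(V, j) = j*(⅕) = j/5)
T(M, p) = -5*M - 5*p
(T(E(-3*5, -11), 174) - 15072)/(46832 - 44473) = ((-(-11) - 5*174) - 15072)/(46832 - 44473) = ((-5*(-11/5) - 870) - 15072)/2359 = ((11 - 870) - 15072)*(1/2359) = (-859 - 15072)*(1/2359) = -15931*1/2359 = -15931/2359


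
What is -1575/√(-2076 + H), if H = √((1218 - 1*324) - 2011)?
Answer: -1575/√(-2076 + I*√1117) ≈ -0.27821 + 34.564*I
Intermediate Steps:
H = I*√1117 (H = √((1218 - 324) - 2011) = √(894 - 2011) = √(-1117) = I*√1117 ≈ 33.422*I)
-1575/√(-2076 + H) = -1575/√(-2076 + I*√1117)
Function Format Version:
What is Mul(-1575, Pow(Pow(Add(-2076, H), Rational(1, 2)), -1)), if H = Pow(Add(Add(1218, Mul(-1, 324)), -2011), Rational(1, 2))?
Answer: Mul(-1575, Pow(Add(-2076, Mul(I, Pow(1117, Rational(1, 2)))), Rational(-1, 2))) ≈ Add(-0.27821, Mul(34.564, I))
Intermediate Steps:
H = Mul(I, Pow(1117, Rational(1, 2))) (H = Pow(Add(Add(1218, -324), -2011), Rational(1, 2)) = Pow(Add(894, -2011), Rational(1, 2)) = Pow(-1117, Rational(1, 2)) = Mul(I, Pow(1117, Rational(1, 2))) ≈ Mul(33.422, I))
Mul(-1575, Pow(Pow(Add(-2076, H), Rational(1, 2)), -1)) = Mul(-1575, Pow(Pow(Add(-2076, Mul(I, Pow(1117, Rational(1, 2)))), Rational(1, 2)), -1)) = Mul(-1575, Pow(Add(-2076, Mul(I, Pow(1117, Rational(1, 2)))), Rational(-1, 2)))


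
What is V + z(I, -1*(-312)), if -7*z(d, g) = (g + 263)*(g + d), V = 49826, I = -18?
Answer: 25676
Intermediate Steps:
z(d, g) = -(263 + g)*(d + g)/7 (z(d, g) = -(g + 263)*(g + d)/7 = -(263 + g)*(d + g)/7)
V + z(I, -1*(-312)) = 49826 + (-263/7*(-18) - (-263)*(-312)/7 - (-1*(-312))**2/7 - 1/7*(-18)*(-1*(-312))) = 49826 + (4734/7 - 263/7*312 - 1/7*312**2 - 1/7*(-18)*312) = 49826 + (4734/7 - 82056/7 - 1/7*97344 + 5616/7) = 49826 + (4734/7 - 82056/7 - 97344/7 + 5616/7) = 49826 - 24150 = 25676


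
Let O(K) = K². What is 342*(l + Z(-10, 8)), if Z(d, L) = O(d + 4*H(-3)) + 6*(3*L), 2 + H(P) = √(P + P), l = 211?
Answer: 199386 - 49248*I*√6 ≈ 1.9939e+5 - 1.2063e+5*I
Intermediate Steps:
H(P) = -2 + √2*√P (H(P) = -2 + √(P + P) = -2 + √(2*P) = -2 + √2*√P)
Z(d, L) = (-8 + d + 4*I*√6)² + 18*L (Z(d, L) = (d + 4*(-2 + √2*√(-3)))² + 6*(3*L) = (d + 4*(-2 + √2*(I*√3)))² + 18*L = (d + 4*(-2 + I*√6))² + 18*L = (d + (-8 + 4*I*√6))² + 18*L = (-8 + d + 4*I*√6)² + 18*L)
342*(l + Z(-10, 8)) = 342*(211 + ((-8 - 10 + 4*I*√6)² + 18*8)) = 342*(211 + ((-18 + 4*I*√6)² + 144)) = 342*(211 + (144 + (-18 + 4*I*√6)²)) = 342*(355 + (-18 + 4*I*√6)²) = 121410 + 342*(-18 + 4*I*√6)²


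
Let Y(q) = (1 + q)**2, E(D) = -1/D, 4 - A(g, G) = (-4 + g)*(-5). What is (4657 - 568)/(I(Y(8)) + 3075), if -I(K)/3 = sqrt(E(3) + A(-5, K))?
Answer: 4191225/3151999 + 2726*I*sqrt(93)/3151999 ≈ 1.3297 + 0.0083403*I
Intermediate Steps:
A(g, G) = -16 + 5*g (A(g, G) = 4 - (-4 + g)*(-5) = 4 - (20 - 5*g) = 4 + (-20 + 5*g) = -16 + 5*g)
I(K) = -2*I*sqrt(93) (I(K) = -3*sqrt(-1/3 + (-16 + 5*(-5))) = -3*sqrt(-1*1/3 + (-16 - 25)) = -3*sqrt(-1/3 - 41) = -2*I*sqrt(93))
(4657 - 568)/(I(Y(8)) + 3075) = (4657 - 568)/(-2*I*sqrt(93) + 3075) = 4089/(3075 - 2*I*sqrt(93))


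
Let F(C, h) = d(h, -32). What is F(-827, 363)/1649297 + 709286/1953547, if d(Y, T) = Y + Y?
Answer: 1171241547064/3221979206459 ≈ 0.36352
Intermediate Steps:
d(Y, T) = 2*Y
F(C, h) = 2*h
F(-827, 363)/1649297 + 709286/1953547 = (2*363)/1649297 + 709286/1953547 = 726*(1/1649297) + 709286*(1/1953547) = 726/1649297 + 709286/1953547 = 1171241547064/3221979206459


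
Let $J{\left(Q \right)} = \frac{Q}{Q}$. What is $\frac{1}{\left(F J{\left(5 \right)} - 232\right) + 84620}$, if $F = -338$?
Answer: $\frac{1}{84050} \approx 1.1898 \cdot 10^{-5}$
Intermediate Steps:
$J{\left(Q \right)} = 1$
$\frac{1}{\left(F J{\left(5 \right)} - 232\right) + 84620} = \frac{1}{\left(\left(-338\right) 1 - 232\right) + 84620} = \frac{1}{\left(-338 - 232\right) + 84620} = \frac{1}{-570 + 84620} = \frac{1}{84050}$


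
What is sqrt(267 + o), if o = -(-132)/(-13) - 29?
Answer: sqrt(38506)/13 ≈ 15.095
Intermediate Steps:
o = -509/13 (o = -(-132)*(-1)/13 - 29 = -6*22/13 - 29 = -132/13 - 29 = -509/13 ≈ -39.154)
sqrt(267 + o) = sqrt(267 - 509/13) = sqrt(2962/13) = sqrt(38506)/13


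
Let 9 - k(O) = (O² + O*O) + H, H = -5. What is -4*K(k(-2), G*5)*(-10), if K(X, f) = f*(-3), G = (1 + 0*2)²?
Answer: -600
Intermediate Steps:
G = 1 (G = (1 + 0)² = 1² = 1)
k(O) = 14 - 2*O² (k(O) = 9 - ((O² + O*O) - 5) = 9 - ((O² + O²) - 5) = 9 - (2*O² - 5) = 9 - (-5 + 2*O²) = 9 + (5 - 2*O²) = 14 - 2*O²)
K(X, f) = -3*f
-4*K(k(-2), G*5)*(-10) = -(-12)*1*5*(-10) = -(-12)*5*(-10) = -4*(-15)*(-10) = 60*(-10) = -600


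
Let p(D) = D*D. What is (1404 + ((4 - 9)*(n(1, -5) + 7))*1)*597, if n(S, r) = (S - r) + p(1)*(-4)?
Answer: 811323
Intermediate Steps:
p(D) = D²
n(S, r) = -4 + S - r (n(S, r) = (S - r) + 1²*(-4) = (S - r) + 1*(-4) = (S - r) - 4 = -4 + S - r)
(1404 + ((4 - 9)*(n(1, -5) + 7))*1)*597 = (1404 + ((4 - 9)*((-4 + 1 - 1*(-5)) + 7))*1)*597 = (1404 - 5*((-4 + 1 + 5) + 7)*1)*597 = (1404 - 5*(2 + 7)*1)*597 = (1404 - 5*9*1)*597 = (1404 - 45*1)*597 = (1404 - 45)*597 = 1359*597 = 811323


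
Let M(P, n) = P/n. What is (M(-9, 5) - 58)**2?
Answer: 89401/25 ≈ 3576.0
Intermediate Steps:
(M(-9, 5) - 58)**2 = (-9/5 - 58)**2 = (-299/5)**2 = 89401/25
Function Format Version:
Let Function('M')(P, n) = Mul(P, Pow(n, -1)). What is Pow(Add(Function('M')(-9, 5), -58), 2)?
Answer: Rational(89401, 25) ≈ 3576.0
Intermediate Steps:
Pow(Add(Function('M')(-9, 5), -58), 2) = Pow(Add(Mul(-9, Pow(5, -1)), -58), 2) = Pow(Add(Mul(-9, Rational(1, 5)), -58), 2) = Pow(Add(Rational(-9, 5), -58), 2) = Pow(Rational(-299, 5), 2) = Rational(89401, 25)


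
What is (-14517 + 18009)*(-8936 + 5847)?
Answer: -10786788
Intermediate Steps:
(-14517 + 18009)*(-8936 + 5847) = 3492*(-3089) = -10786788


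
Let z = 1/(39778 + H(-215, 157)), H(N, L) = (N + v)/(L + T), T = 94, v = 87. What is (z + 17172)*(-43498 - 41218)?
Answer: -7262186931152258/4992075 ≈ -1.4547e+9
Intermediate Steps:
H(N, L) = (87 + N)/(94 + L) (H(N, L) = (N + 87)/(L + 94) = (87 + N)/(94 + L))
z = 251/9984150 (z = 1/(39778 + (87 - 215)/(94 + 157)) = 1/(39778 - 128/251) = 1/(9984150/251) = 251/9984150 ≈ 2.5140e-5)
(z + 17172)*(-43498 - 41218) = (251/9984150 + 17172)*(-43498 - 41218) = (171447824051/9984150)*(-84716) = -7262186931152258/4992075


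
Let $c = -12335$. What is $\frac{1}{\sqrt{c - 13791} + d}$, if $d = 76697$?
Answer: $\frac{76697}{5882455935} - \frac{i \sqrt{26126}}{5882455935} \approx 1.3038 \cdot 10^{-5} - 2.7478 \cdot 10^{-8} i$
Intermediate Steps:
$\frac{1}{\sqrt{c - 13791} + d} = \frac{1}{\sqrt{-12335 - 13791} + 76697} = \frac{1}{\sqrt{-26126} + 76697} = \frac{1}{i \sqrt{26126} + 76697} = \frac{1}{76697 + i \sqrt{26126}}$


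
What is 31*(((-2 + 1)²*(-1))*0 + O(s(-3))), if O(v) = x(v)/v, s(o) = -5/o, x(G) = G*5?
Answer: 155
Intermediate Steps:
x(G) = 5*G
O(v) = 5 (O(v) = (5*v)/v = 5)
31*(((-2 + 1)²*(-1))*0 + O(s(-3))) = 31*(((-2 + 1)²*(-1))*0 + 5) = 31*(((-1)²*(-1))*0 + 5) = 31*((1*(-1))*0 + 5) = 31*(-1*0 + 5) = 31*(0 + 5) = 31*5 = 155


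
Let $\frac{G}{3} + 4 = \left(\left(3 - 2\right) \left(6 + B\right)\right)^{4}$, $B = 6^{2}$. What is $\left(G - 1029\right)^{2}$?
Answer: $87124433398209$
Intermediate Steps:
$B = 36$
$G = 9335076$ ($G = -12 + 3 \left(\left(3 - 2\right) \left(6 + 36\right)\right)^{4} = -12 + 3 \left(1 \cdot 42\right)^{4} = -12 + 3 \cdot 42^{4} = -12 + 3 \cdot 3111696 = -12 + 9335088 = 9335076$)
$\left(G - 1029\right)^{2} = \left(9335076 - 1029\right)^{2} = 9334047^{2} = 87124433398209$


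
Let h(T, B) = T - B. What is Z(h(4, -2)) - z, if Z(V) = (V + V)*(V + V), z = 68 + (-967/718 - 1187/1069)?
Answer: 60219181/767542 ≈ 78.457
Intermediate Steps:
z = 50306867/767542 (z = 68 + (-967*1/718 - 1187*1/1069) = 68 + (-967/718 - 1187/1069) = 68 - 1885989/767542 = 50306867/767542 ≈ 65.543)
Z(V) = 4*V**2 (Z(V) = (2*V)*(2*V) = 4*V**2)
Z(h(4, -2)) - z = 4*(4 - 1*(-2))**2 - 1*50306867/767542 = 4*(4 + 2)**2 - 50306867/767542 = 4*6**2 - 50306867/767542 = 4*36 - 50306867/767542 = 144 - 50306867/767542 = 60219181/767542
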